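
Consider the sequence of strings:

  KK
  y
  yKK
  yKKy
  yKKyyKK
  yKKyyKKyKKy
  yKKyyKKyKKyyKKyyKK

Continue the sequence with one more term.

yKKyyKKyKKyyKKyyKKyKKyyKKyKKy

This is a Fibonacci-style word recurrence s(k) = s(k−1)·s(k−2): e.g. y·KK = yKK.
So term 8 is yKKyyKKyKKyyKKyyKK·yKKyyKKyKKy.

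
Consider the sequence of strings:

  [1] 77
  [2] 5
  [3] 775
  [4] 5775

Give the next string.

7755775

This is a Fibonacci-style word recurrence s(k) = s(k−2)·s(k−1): e.g. 77·5 = 775.
The next term joins 775 and 5775.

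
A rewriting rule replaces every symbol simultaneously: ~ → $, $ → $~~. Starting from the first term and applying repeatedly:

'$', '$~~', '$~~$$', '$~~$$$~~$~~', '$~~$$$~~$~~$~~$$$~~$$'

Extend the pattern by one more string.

Replace each of the 21 characters of $~~$$$~~$~~$~~$$$~~$$ in place — $~~ $ $ $~~ $~~ $~~ $ $ $~~ $ $ $~~ $ $ $~~ $~~ $~~ $ $ $~~ $~~ — and concatenate.

$~~$$$~~$~~$~~$$$~~$$$~~$$$~~$~~$~~$$$~~$~~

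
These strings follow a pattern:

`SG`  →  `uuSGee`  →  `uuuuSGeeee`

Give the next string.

uuuuuuSGeeeeee

s(k+1) = uu·s(k)·ee, so each term gains uu as a prefix and ee as a suffix.
So the next term is uu·uuuuSGeeee·ee.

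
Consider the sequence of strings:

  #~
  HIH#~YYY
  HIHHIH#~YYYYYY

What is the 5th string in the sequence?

Each term wraps the previous one in HIH on the left and YYY on the right.
From HIHHIH#~YYYYYY, 2 further steps: HIHHIH#~YYYYYY → HIHHIHHIH#~YYYYYYYYY → (answer).

HIHHIHHIHHIH#~YYYYYYYYYYYY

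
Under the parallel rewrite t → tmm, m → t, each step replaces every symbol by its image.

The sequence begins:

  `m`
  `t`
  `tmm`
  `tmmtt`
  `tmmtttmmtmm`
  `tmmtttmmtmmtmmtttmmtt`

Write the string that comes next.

tmmtttmmtmmtmmtttmmtttmmtttmmtmmtmmtttmmtmm

φ(tmmtttmmtmmtmmtttmmtt) expands symbol-by-symbol to tmm t t tmm tmm tmm t t tmm t t tmm t t tmm tmm tmm t t tmm tmm; joining the 21 pieces gives the next term.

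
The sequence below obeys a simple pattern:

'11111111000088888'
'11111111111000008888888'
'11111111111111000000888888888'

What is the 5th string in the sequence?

Term n consists of 3n+2 1's, followed by n+2 0's, followed by 2n+1 8's, where the shown terms are n = 2, 3, 4.
For term 5, n = 6, so the run lengths are 20, 8, 13.

11111111111111111111000000008888888888888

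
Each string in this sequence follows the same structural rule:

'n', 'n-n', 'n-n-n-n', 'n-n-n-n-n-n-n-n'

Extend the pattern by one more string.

s(k+1) = s(k)·-·s(k) — each term doubles the last with '-' between the halves.
Doubling n-n-n-n-n-n-n-n with '-' between the halves:

n-n-n-n-n-n-n-n-n-n-n-n-n-n-n-n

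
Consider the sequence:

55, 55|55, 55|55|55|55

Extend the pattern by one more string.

s(k+1) = s(k)·|·s(k) — each term doubles the last with '|' between the halves.
One more doubling of 55|55|55|55 gives the answer.

55|55|55|55|55|55|55|55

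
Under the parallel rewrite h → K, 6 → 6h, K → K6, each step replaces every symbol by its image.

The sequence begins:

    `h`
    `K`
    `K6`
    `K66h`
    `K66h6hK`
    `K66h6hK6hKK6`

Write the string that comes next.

Expanding K66h6hK6hKK6: K→K6, 6→6h, 6→6h, h→K, 6→6h, h→K, K→K6, 6→6h, h→K, K→K6, K→K6, 6→6h. Concatenated: K6 6h 6h K 6h K K6 6h K K6 K6 6h.

K66h6hK6hKK66hKK6K66h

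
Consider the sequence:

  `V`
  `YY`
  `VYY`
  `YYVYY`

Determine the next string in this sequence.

Each term (from the third on) is the two preceding terms concatenated in order: term 3 = V·YY = VYY.
So term 5 is VYY·YYVYY.

VYYYYVYY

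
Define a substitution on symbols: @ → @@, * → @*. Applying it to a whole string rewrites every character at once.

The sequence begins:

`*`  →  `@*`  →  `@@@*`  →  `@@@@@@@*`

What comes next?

@@@@@@@@@@@@@@@*

Expanding @@@@@@@*: @→@@, @→@@, @→@@, @→@@, @→@@, @→@@, @→@@, *→@*. Concatenated: @@ @@ @@ @@ @@ @@ @@ @*.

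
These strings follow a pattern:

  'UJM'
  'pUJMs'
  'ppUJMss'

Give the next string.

s(k+1) = p·s(k)·s, so each term gains p as a prefix and s as a suffix.
Applying this once more to ppUJMss:

pppUJMsss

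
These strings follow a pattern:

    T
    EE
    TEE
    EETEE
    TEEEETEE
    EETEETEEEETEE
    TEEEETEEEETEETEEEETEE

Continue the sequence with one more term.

Each term (from the third on) is the two preceding terms concatenated in order: term 3 = T·EE = TEE.
The next term joins EETEETEEEETEE and TEEEETEEEETEETEEEETEE.

EETEETEEEETEETEEEETEEEETEETEEEETEE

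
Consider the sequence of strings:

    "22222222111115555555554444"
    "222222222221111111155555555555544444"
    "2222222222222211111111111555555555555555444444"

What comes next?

22222222222222222111111111111115555555555555555554444444

Reading off run lengths: 2 runs 8, 11, 14; 1 runs 5, 8, 11; 5 runs 9, 12, 15; 4 runs 4, 5, 6 — each is linear in n, where the shown terms are n = 2, 3, 4.
Setting n = 5 gives 17, 14, 18, 7 characters in each block.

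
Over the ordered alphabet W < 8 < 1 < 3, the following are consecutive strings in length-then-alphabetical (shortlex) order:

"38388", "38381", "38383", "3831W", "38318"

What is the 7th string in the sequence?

Advancing 2 positions from 38318 through 38318 → 38311 reaches term 7.

38313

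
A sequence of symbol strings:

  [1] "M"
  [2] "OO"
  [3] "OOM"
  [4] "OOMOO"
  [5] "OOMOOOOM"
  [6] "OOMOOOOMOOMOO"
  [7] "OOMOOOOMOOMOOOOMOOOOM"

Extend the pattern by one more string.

OOMOOOOMOOMOOOOMOOOOMOOMOOOOMOOMOO

This is a Fibonacci-style word recurrence s(k) = s(k−1)·s(k−2): e.g. OO·M = OOM.
So term 8 is OOMOOOOMOOMOOOOMOOOOM·OOMOOOOMOOMOO.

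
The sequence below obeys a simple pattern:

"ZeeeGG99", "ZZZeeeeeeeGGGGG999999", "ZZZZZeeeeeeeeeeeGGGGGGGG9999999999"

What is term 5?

Term n consists of 2n-1 Z's, followed by 4n-1 e's, followed by 3n-1 G's, followed by 4n-2 9's (n = 1, 2, …).
For term 5, n = 5, so the run lengths are 9, 19, 14, 18.

ZZZZZZZZZeeeeeeeeeeeeeeeeeeeGGGGGGGGGGGGGG999999999999999999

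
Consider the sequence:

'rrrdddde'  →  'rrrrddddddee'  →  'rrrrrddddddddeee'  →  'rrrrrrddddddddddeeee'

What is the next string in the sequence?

rrrrrrrddddddddddddeeeee

Each string has the form r^{n+1} d^{2n} e^{n-1}, where the shown terms are n = 2, 3, 4, 5.
At n = 6 the blocks have lengths 7, 12, 5.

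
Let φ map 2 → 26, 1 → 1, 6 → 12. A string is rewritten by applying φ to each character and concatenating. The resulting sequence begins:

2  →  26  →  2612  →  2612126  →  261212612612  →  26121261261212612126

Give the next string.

Applying the rule to each of the 20 symbols of 26121261261212612126 gives the pieces 26 12 1 26 1 26 12 1 26 12 1 26 1 26 12 1 26 1 26 12, which concatenate to the answer.

261212612612126121261261212612612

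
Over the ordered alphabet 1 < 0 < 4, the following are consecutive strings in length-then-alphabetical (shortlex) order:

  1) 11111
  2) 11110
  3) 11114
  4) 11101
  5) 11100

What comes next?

11104

Find the rightmost character of 11100 below 4, bump it to the next letter, and reset everything to its right to 1.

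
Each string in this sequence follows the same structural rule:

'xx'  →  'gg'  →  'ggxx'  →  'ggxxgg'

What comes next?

Each term (from the third on) is the previous term followed by the one before it: term 3 = gg·xx = ggxx.
The next term joins ggxxgg and ggxx.

ggxxggggxx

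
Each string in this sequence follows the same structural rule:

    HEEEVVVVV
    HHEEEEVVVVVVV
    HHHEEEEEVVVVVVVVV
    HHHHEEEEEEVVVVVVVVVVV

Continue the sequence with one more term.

HHHHHEEEEEEEVVVVVVVVVVVVV

The n-th term is n-1 H's then n+1 E's then 2n+1 V's, where the shown terms are n = 2, 3, 4, 5.
For the next term, n = 6, so the run lengths are 5, 7, 13.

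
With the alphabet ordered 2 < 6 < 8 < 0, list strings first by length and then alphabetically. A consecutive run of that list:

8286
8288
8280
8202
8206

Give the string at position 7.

Stepping forward 2 times from 8206: 8206 → 8208, then the target.

8200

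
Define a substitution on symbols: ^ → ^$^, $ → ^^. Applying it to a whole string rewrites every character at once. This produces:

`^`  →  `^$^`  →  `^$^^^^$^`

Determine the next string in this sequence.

^$^^^^$^^$^^$^^$^^^^$^

Apply φ to ^$^^^^$^ symbol by symbol: ^→^$^, $→^^, ^→^$^, ^→^$^, ^→^$^, ^→^$^, $→^^, ^→^$^; joined: ^$^ ^^ ^$^ ^$^ ^$^ ^$^ ^^ ^$^.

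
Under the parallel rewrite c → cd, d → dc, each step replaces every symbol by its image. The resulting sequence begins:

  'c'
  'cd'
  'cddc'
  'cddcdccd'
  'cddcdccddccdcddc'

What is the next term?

Applying the rule to each of the 16 symbols of cddcdccddccdcddc gives the pieces cd dc dc cd dc cd cd dc dc cd cd dc cd dc dc cd, which concatenate to the answer.

cddcdccddccdcddcdccdcddccddcdccd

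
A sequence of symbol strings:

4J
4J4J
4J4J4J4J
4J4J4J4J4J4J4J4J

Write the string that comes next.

Each string is two copies of the previous one concatenated.
One more doubling of 4J4J4J4J4J4J4J4J gives the answer.

4J4J4J4J4J4J4J4J4J4J4J4J4J4J4J4J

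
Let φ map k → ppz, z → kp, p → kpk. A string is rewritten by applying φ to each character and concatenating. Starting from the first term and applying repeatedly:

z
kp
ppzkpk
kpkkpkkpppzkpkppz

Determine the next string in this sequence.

φ(kpkkpkkpppzkpkppz) expands symbol-by-symbol to ppz kpk ppz ppz kpk ppz ppz kpk kpk kpk kp ppz kpk ppz kpk kpk kp; joining the 17 pieces gives the next term.

ppzkpkppzppzkpkppzppzkpkkpkkpkkpppzkpkppzkpkkpkkp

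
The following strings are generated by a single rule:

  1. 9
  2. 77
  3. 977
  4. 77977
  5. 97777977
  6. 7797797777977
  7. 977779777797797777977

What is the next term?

This is a Fibonacci-style word recurrence s(k) = s(k−2)·s(k−1): e.g. 9·77 = 977.
So term 8 is 7797797777977·977779777797797777977.

7797797777977977779777797797777977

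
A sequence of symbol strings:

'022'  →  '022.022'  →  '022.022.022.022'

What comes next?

022.022.022.022.022.022.022.022

Each string is two copies of the previous one joined by '.'.
One more doubling of 022.022.022.022 gives the answer.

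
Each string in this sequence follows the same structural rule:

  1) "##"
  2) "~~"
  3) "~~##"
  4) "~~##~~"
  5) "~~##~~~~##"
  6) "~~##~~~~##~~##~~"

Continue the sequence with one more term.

From term 3 onward, concatenate the last term with the second-to-last: ~~·## = ~~##, ~~##·~~ = ~~##~~, …
The next term joins ~~##~~~~##~~##~~ and ~~##~~~~##.

~~##~~~~##~~##~~~~##~~~~##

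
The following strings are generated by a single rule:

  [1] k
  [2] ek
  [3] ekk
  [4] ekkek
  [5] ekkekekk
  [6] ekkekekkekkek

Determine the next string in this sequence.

This is a Fibonacci-style word recurrence s(k) = s(k−1)·s(k−2): e.g. ek·k = ekk.
The next term joins ekkekekkekkek and ekkekekk.

ekkekekkekkekekkekekk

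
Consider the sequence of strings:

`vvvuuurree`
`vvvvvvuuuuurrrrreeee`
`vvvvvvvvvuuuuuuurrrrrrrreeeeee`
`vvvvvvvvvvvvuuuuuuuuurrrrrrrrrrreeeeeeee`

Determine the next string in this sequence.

The n-th term is 3n v's then 2n+1 u's then 3n-1 r's then 2n e's (n = 1, 2, …).
Setting n = 5 gives 15, 11, 14, 10 characters in each block.

vvvvvvvvvvvvvvvuuuuuuuuuuurrrrrrrrrrrrrreeeeeeeeee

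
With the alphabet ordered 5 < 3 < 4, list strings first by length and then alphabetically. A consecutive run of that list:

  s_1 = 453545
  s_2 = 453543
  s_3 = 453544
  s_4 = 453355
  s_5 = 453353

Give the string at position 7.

Continuing the enumeration 2 steps past 453353: 453353 → 453354 → (answer).

453335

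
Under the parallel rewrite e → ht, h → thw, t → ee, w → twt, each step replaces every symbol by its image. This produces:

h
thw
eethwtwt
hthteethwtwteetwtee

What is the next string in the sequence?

φ(hthteethwtwteetwtee) expands symbol-by-symbol to thw ee thw ee ht ht ee thw twt ee twt ee ht ht ee twt ee ht ht; joining the 19 pieces gives the next term.

thweethweehthteethwtwteetwteehthteetwteehtht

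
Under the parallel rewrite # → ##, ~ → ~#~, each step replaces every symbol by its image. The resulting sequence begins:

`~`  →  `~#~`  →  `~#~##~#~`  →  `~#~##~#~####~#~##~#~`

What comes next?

~#~##~#~####~#~##~#~########~#~##~#~####~#~##~#~

Replace each of the 20 characters of ~#~##~#~####~#~##~#~ in place — ~#~ ## ~#~ ## ## ~#~ ## ~#~ ## ## ## ## ~#~ ## ~#~ ## ## ~#~ ## ~#~ — and concatenate.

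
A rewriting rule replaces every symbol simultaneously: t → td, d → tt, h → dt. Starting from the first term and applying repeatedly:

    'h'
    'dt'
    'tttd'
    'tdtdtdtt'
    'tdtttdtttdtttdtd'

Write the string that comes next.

Applying the rule to each of the 16 symbols of tdtttdtttdtttdtd gives the pieces td tt td td td tt td td td tt td td td tt td tt, which concatenate to the answer.

tdtttdtdtdtttdtdtdtttdtdtdtttdtt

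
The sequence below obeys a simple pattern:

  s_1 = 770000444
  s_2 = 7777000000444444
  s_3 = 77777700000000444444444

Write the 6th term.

77777777777700000000000000444444444444444444

Term n consists of 2n 7's, followed by 2n+2 0's, followed by 3n 4's (n = 1, 2, …).
At n = 6 the blocks have lengths 12, 14, 18.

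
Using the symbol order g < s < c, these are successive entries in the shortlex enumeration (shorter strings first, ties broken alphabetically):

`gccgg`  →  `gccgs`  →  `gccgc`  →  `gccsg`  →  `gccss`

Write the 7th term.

gcccg

Continuing the enumeration 2 steps past gccss: gccss → gccsc → (answer).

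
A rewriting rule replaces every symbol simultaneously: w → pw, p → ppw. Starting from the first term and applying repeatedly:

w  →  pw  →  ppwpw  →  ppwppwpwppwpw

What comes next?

ppwppwpwppwppwpwppwpwppwppwpwppwpw

Applying the rule to each of the 13 symbols of ppwppwpwppwpw gives the pieces ppw ppw pw ppw ppw pw ppw pw ppw ppw pw ppw pw, which concatenate to the answer.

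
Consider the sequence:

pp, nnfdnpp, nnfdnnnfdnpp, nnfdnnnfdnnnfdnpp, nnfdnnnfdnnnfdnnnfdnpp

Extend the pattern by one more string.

Each term is the previous one with nnfdn prepended.
One more step from nnfdnnnfdnnnfdnnnfdnpp gives the answer.

nnfdnnnfdnnnfdnnnfdnnnfdnpp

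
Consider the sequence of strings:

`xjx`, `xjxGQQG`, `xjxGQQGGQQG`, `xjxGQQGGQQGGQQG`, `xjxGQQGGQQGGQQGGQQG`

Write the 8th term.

xjxGQQGGQQGGQQGGQQGGQQGGQQGGQQG

Each term is the previous one with GQQG appended.
From xjxGQQGGQQGGQQGGQQG, 3 further steps: xjxGQQGGQQGGQQGGQQG → xjxGQQGGQQGGQQGGQQGGQQG → xjxGQQGGQQGGQQGGQQGGQQGGQQG → (answer).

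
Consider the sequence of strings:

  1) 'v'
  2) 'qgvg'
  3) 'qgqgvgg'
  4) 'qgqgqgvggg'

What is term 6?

qgqgqgqgqgvggggg

Each term wraps the previous one in qg on the left and g on the right.
From qgqgqgvggg, 2 further steps: qgqgqgvggg → qgqgqgqgvgggg → (answer).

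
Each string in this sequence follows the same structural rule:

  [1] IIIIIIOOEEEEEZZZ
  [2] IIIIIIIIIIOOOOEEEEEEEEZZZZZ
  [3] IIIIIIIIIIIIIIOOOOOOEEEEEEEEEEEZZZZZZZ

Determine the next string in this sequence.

The n-th term is 4n+2 I's then 2n O's then 3n+2 E's then 2n+1 Z's (n = 1, 2, …).
For the next term, n = 4, so the run lengths are 18, 8, 14, 9.

IIIIIIIIIIIIIIIIIIOOOOOOOOEEEEEEEEEEEEEEZZZZZZZZZ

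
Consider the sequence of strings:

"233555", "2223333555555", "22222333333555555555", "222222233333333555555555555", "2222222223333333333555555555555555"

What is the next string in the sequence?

22222222222333333333333555555555555555555

Term n consists of 2n-1 2's, followed by 2n 3's, followed by 3n 5's (n = 1, 2, …).
At n = 6 the blocks have lengths 11, 12, 18.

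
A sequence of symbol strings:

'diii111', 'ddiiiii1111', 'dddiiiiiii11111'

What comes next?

Each string has the form d^{n-1} i^{2n-1} 1^{n+1}, where the shown terms are n = 2, 3, 4.
For the next term, n = 5, so the run lengths are 4, 9, 6.

ddddiiiiiiiii111111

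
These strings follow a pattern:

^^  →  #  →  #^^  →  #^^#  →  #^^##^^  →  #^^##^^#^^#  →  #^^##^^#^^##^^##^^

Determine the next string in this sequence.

Each term (from the third on) is the previous term followed by the one before it: term 3 = #·^^ = #^^.
So term 8 is #^^##^^#^^##^^##^^·#^^##^^#^^#.

#^^##^^#^^##^^##^^#^^##^^#^^#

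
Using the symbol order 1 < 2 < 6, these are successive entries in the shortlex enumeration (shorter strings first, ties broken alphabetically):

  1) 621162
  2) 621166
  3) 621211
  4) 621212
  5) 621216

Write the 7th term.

621222

Stepping forward 2 times from 621216: 621216 → 621221, then the target.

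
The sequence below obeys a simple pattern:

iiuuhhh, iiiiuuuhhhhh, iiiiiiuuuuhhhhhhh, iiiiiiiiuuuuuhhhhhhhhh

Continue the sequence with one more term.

iiiiiiiiiiuuuuuuhhhhhhhhhhh

Each string has the form i^{2n} u^{n+1} h^{2n+1} (n = 1, 2, …).
For the next term, n = 5, so the run lengths are 10, 6, 11.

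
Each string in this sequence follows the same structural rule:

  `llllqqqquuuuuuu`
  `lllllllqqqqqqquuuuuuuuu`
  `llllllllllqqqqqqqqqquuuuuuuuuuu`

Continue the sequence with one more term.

lllllllllllllqqqqqqqqqqqqquuuuuuuuuuuuu

The n-th term is 3n-2 l's then 3n-2 q's then 2n+3 u's, where the shown terms are n = 2, 3, 4.
Setting n = 5 gives 13, 13, 13 characters in each block.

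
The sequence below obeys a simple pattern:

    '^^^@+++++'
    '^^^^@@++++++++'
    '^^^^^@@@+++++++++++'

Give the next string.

^^^^^^@@@@++++++++++++++

Term n consists of n+2 ^'s, followed by n @'s, followed by 3n+2 +'s (n = 1, 2, …).
At n = 4 the blocks have lengths 6, 4, 14.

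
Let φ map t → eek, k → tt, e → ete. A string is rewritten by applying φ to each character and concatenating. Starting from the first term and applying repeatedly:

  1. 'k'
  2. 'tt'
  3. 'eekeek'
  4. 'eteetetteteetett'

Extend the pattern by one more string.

Replace each of the 16 characters of eteetetteteetett in place — ete eek ete ete eek ete eek eek ete eek ete ete eek ete eek eek — and concatenate.

eteeeketeeteeeketeeekeeketeeeketeeteeeketeeekeek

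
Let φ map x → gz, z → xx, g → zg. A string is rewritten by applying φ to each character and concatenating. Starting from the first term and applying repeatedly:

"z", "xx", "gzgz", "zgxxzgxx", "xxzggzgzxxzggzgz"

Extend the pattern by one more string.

gzgzxxzgzgxxzgxxgzgzxxzgzgxxzgxx

Replace each of the 16 characters of xxzggzgzxxzggzgz in place — gz gz xx zg zg xx zg xx gz gz xx zg zg xx zg xx — and concatenate.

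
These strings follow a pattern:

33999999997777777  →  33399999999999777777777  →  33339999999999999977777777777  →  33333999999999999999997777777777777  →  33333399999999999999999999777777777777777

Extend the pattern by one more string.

33333339999999999999999999999977777777777777777

Reading off run lengths: 3 runs 2, 3, 4, 5, 6; 9 runs 8, 11, 14, 17, 20; 7 runs 7, 9, 11, 13, 15 — each is linear in n, where the shown terms are n = 2, 3, 4, 5, 6.
Setting n = 7 gives 7, 23, 17 characters in each block.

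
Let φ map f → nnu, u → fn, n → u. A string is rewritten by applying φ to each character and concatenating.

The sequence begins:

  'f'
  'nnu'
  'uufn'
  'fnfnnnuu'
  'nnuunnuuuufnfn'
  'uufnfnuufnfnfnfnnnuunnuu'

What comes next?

Rewriting the 24 symbols of uufnfnuufnfnfnfnnnuunnuu one by one yields fn fn nnu u nnu u fn fn nnu u nnu u nnu u nnu u u u fn fn u u fn fn; concatenated:

fnfnnnuunnuufnfnnnuunnuunnuunnuuuufnfnuufnfn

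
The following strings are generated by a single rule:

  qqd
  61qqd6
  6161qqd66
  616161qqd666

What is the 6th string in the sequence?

6161616161qqd66666

Every step adds 61 to the front and 6 to the end of the previous string.
From 616161qqd666, 2 further steps: 616161qqd666 → 61616161qqd6666 → (answer).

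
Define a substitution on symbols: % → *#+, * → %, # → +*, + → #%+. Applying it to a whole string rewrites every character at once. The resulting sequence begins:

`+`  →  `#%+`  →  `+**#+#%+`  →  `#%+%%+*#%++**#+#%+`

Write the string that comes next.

φ(#%+%%+*#%++**#+#%+) expands symbol-by-symbol to +* *#+ #%+ *#+ *#+ #%+ % +* *#+ #%+ #%+ % % +* #%+ +* *#+ #%+; joining the 18 pieces gives the next term.

+**#+#%+*#+*#+#%+%+**#+#%+#%+%%+*#%++**#+#%+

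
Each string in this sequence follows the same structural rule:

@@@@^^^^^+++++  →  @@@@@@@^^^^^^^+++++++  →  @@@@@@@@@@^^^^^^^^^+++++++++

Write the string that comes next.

@@@@@@@@@@@@@^^^^^^^^^^^+++++++++++

Each string has the form @^{3n+1} ^^{2n+3} +^{2n+3} (n = 1, 2, …).
For the next term, n = 4, so the run lengths are 13, 11, 11.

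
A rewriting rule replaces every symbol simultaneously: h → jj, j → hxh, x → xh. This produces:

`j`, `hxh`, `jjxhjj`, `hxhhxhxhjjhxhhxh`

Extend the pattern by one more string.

jjxhjjjjxhjjxhjjhxhhxhjjxhjjjjxhjj

φ(hxhhxhxhjjhxhhxh) expands symbol-by-symbol to jj xh jj jj xh jj xh jj hxh hxh jj xh jj jj xh jj; joining the 16 pieces gives the next term.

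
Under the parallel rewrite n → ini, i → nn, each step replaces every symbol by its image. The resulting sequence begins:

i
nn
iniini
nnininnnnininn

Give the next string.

Applying the rule to each of the 14 symbols of nnininnnnininn gives the pieces ini ini nn ini nn ini ini ini ini nn ini nn ini ini, which concatenate to the answer.

iniininnininniniiniiniininnininniniini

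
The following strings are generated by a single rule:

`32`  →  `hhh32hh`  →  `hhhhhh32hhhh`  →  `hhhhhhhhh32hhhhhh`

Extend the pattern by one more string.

Each term wraps the previous one in hhh on the left and hh on the right.
Applying this once more to hhhhhhhhh32hhhhhh:

hhhhhhhhhhhh32hhhhhhhh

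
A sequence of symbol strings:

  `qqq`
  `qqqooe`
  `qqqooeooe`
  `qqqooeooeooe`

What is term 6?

The strings grow by a fixed suffix ooe each time.
From qqqooeooeooe, 2 further steps: qqqooeooeooe → qqqooeooeooeooe → (answer).

qqqooeooeooeooeooe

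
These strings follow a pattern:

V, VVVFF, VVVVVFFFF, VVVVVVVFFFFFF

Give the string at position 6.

VVVVVVVVVVVFFFFFFFFFF

s(k+1) = VV·s(k)·FF, so each term gains VV as a prefix and FF as a suffix.
From VVVVVVVFFFFFF, 2 further steps: VVVVVVVFFFFFF → VVVVVVVVVFFFFFFFF → (answer).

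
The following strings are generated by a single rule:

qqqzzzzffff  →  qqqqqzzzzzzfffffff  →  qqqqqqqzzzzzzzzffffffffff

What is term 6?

qqqqqqqqqqqqqzzzzzzzzzzzzzzfffffffffffffffffff

Each string has the form q^{2n+1} z^{2n+2} f^{3n+1} (n = 1, 2, …).
Setting n = 6 gives 13, 14, 19 characters in each block.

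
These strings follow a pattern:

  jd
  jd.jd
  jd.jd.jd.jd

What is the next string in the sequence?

Every step duplicates the string with '.' between the halves.
Doubling jd.jd.jd.jd with '.' between the halves:

jd.jd.jd.jd.jd.jd.jd.jd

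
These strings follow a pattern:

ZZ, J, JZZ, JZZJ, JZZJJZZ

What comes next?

From term 3 onward, concatenate the last term with the second-to-last: J·ZZ = JZZ, JZZ·J = JZZJ, …
The next term joins JZZJJZZ and JZZJ.

JZZJJZZJZZJ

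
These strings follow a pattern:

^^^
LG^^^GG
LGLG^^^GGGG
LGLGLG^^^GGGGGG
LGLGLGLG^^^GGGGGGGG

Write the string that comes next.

Every step adds LG to the front and GG to the end of the previous string.
Applying this once more to LGLGLGLG^^^GGGGGGGG:

LGLGLGLGLG^^^GGGGGGGGGG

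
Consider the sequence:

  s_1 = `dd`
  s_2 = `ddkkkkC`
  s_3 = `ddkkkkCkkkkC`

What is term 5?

ddkkkkCkkkkCkkkkCkkkkC

Each term is the previous one with kkkkC appended.
From ddkkkkCkkkkC, 2 further steps: ddkkkkCkkkkC → ddkkkkCkkkkCkkkkC → (answer).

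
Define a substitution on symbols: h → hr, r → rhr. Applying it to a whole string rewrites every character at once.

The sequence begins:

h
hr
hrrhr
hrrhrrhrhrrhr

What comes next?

φ(hrrhrrhrhrrhr) expands symbol-by-symbol to hr rhr rhr hr rhr rhr hr rhr hr rhr rhr hr rhr; joining the 13 pieces gives the next term.

hrrhrrhrhrrhrrhrhrrhrhrrhrrhrhrrhr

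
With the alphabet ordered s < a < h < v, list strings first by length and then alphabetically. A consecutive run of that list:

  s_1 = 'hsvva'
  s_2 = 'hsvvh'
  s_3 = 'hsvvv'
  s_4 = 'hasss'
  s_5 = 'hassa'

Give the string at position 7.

Advancing 2 positions from hassa through hassa → hassh reaches term 7.

hassv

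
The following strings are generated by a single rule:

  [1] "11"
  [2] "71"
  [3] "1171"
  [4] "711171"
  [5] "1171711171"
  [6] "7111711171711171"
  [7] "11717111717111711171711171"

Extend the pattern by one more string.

Each term (from the third on) is the two preceding terms concatenated in order: term 3 = 11·71 = 1171.
Continuing: 7111711171711171 · 11717111717111711171711171 gives term 8.

711171117171117111717111717111711171711171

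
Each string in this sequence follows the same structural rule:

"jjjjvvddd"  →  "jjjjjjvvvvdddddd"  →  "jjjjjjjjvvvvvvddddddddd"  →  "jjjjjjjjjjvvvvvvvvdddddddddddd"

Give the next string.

Term n consists of 2n+2 j's, followed by 2n v's, followed by 3n d's (n = 1, 2, …).
For the next term, n = 5, so the run lengths are 12, 10, 15.

jjjjjjjjjjjjvvvvvvvvvvddddddddddddddd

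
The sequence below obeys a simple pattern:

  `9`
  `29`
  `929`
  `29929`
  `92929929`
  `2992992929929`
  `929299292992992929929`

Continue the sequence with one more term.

Each term (from the third on) is the two preceding terms concatenated in order: term 3 = 9·29 = 929.
Continuing: 2992992929929 · 929299292992992929929 gives term 8.

2992992929929929299292992992929929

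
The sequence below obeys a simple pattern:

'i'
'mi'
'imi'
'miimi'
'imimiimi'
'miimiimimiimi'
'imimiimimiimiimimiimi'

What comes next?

From term 3 onward, concatenate the second-to-last term with the last: i·mi = imi, mi·imi = miimi, …
So term 8 is miimiimimiimi·imimiimimiimiimimiimi.

miimiimimiimiimimiimimiimiimimiimi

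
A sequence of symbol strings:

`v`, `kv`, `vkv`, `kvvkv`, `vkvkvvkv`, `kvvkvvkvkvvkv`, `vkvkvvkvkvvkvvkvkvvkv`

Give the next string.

From term 3 onward, concatenate the second-to-last term with the last: v·kv = vkv, kv·vkv = kvvkv, …
So term 8 is kvvkvvkvkvvkv·vkvkvvkvkvvkvvkvkvvkv.

kvvkvvkvkvvkvvkvkvvkvkvvkvvkvkvvkv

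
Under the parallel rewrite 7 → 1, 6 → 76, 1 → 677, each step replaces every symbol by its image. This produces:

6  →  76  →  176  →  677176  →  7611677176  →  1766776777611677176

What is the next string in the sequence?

Applying the rule to each of the 19 symbols of 1766776777611677176 gives the pieces 677 1 76 76 1 1 76 1 1 1 76 677 677 76 1 1 677 1 76, which concatenate to the answer.

677176761176111766776777611677176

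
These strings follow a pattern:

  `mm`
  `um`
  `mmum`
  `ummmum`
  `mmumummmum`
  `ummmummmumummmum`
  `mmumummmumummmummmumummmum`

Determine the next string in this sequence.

ummmummmumummmummmumummmumummmummmumummmum

From term 3 onward, concatenate the second-to-last term with the last: mm·um = mmum, um·mmum = ummmum, …
Continuing: ummmummmumummmum · mmumummmumummmummmumummmum gives term 8.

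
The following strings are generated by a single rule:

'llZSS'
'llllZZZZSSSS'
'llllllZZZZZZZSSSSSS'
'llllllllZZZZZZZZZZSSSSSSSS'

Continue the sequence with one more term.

The n-th term is 2n l's then 3n-2 Z's then 2n S's (n = 1, 2, …).
For the next term, n = 5, so the run lengths are 10, 13, 10.

llllllllllZZZZZZZZZZZZZSSSSSSSSSS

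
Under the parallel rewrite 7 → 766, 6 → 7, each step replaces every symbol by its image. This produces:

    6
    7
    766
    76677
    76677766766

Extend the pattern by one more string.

Apply φ to 76677766766 symbol by symbol: 7→766, 6→7, 6→7, 7→766, 7→766, 7→766, 6→7, 6→7, 7→766, 6→7, 6→7; joined: 766 7 7 766 766 766 7 7 766 7 7.

766777667667667776677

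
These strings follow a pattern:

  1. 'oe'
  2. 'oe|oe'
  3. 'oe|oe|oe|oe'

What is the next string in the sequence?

oe|oe|oe|oe|oe|oe|oe|oe

s(k+1) = s(k)·|·s(k) — each term doubles the last with '|' between the halves.
One more doubling of oe|oe|oe|oe gives the answer.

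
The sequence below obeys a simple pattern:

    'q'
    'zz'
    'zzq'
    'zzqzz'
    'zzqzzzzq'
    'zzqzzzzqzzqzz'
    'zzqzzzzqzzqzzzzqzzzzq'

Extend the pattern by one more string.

From term 3 onward, concatenate the last term with the second-to-last: zz·q = zzq, zzq·zz = zzqzz, …
So term 8 is zzqzzzzqzzqzzzzqzzzzq·zzqzzzzqzzqzz.

zzqzzzzqzzqzzzzqzzzzqzzqzzzzqzzqzz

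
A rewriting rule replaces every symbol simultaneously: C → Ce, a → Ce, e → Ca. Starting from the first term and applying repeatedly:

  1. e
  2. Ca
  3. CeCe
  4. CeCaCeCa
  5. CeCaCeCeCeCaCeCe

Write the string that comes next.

φ(CeCaCeCeCeCaCeCe) expands symbol-by-symbol to Ce Ca Ce Ce Ce Ca Ce Ca Ce Ca Ce Ce Ce Ca Ce Ca; joining the 16 pieces gives the next term.

CeCaCeCeCeCaCeCaCeCaCeCeCeCaCeCa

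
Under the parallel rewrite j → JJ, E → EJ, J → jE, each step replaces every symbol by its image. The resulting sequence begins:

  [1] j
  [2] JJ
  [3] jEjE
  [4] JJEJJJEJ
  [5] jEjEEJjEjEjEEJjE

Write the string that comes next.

Rewriting the 16 symbols of jEjEEJjEjEjEEJjE one by one yields JJ EJ JJ EJ EJ jE JJ EJ JJ EJ JJ EJ EJ jE JJ EJ; concatenated:

JJEJJJEJEJjEJJEJJJEJJJEJEJjEJJEJ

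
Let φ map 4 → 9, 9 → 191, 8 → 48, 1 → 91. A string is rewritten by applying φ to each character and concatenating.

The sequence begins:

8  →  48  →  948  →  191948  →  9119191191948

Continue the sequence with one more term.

Replace each of the 13 characters of 9119191191948 in place — 191 91 91 191 91 191 91 91 191 91 191 9 48 — and concatenate.

191919119191191919119191191948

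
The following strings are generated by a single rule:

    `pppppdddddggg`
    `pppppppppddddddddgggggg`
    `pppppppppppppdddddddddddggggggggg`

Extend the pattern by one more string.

pppppppppppppppppddddddddddddddgggggggggggg

The n-th term is 4n+1 p's then 3n+2 d's then 3n g's (n = 1, 2, …).
At n = 4 the blocks have lengths 17, 14, 12.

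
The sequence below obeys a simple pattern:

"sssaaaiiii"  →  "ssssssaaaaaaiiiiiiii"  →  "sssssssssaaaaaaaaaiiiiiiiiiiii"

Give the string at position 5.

sssssssssssssssaaaaaaaaaaaaaaaiiiiiiiiiiiiiiiiiiii

Term n consists of 3n s's, followed by 3n a's, followed by 4n i's (n = 1, 2, …).
Setting n = 5 gives 15, 15, 20 characters in each block.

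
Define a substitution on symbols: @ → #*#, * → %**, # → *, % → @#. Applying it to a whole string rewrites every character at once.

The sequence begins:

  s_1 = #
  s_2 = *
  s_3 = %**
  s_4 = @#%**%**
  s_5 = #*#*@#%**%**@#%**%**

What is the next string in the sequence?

Applying the rule to each of the 20 symbols of #*#*@#%**%**@#%**%** gives the pieces * %** * %** #*# * @# %** %** @# %** %** #*# * @# %** %** @# %** %**, which concatenate to the answer.

*%***%**#*#*@#%**%**@#%**%**#*#*@#%**%**@#%**%**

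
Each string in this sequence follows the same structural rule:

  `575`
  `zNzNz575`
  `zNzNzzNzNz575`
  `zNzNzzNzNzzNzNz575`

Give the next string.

zNzNzzNzNzzNzNzzNzNz575

Every step adds zNzNz at the front: s(k+1) = zNzNz·s(k).
One more step from zNzNzzNzNzzNzNz575 gives the answer.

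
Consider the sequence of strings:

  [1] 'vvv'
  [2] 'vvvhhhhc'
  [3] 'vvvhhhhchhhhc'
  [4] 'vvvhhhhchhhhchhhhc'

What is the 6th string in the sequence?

vvvhhhhchhhhchhhhchhhhchhhhc

Each term is the previous one with hhhhc appended.
From vvvhhhhchhhhchhhhc, 2 further steps: vvvhhhhchhhhchhhhc → vvvhhhhchhhhchhhhchhhhc → (answer).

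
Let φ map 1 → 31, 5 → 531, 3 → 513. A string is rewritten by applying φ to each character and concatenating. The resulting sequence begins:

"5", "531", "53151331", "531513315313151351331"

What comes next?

Rewriting the 21 symbols of 531513315313151351331 one by one yields 531 513 31 531 31 513 513 31 531 513 31 513 31 531 31 513 531 31 513 513 31; concatenated:

5315133153131513513315315133151331531315135313151351331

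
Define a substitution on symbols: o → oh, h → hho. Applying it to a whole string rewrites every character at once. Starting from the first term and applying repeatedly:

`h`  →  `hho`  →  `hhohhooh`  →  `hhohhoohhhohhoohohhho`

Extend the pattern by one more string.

hhohhoohhhohhoohohhhohhohhoohhhohhoohohhhoohhhohhohhooh

Replace each of the 21 characters of hhohhoohhhohhoohohhho in place — hho hho oh hho hho oh oh hho hho hho oh hho hho oh oh hho oh hho hho hho oh — and concatenate.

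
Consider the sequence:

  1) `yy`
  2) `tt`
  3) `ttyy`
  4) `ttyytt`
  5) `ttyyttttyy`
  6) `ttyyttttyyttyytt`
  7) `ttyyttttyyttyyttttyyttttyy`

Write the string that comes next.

ttyyttttyyttyyttttyyttttyyttyyttttyyttyytt

This is a Fibonacci-style word recurrence s(k) = s(k−1)·s(k−2): e.g. tt·yy = ttyy.
So term 8 is ttyyttttyyttyyttttyyttttyy·ttyyttttyyttyytt.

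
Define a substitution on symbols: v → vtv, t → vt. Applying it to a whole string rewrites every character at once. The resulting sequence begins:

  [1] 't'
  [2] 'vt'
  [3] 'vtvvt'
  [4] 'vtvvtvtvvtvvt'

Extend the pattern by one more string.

vtvvtvtvvtvvtvtvvtvtvvtvvtvtvvtvvt

Replace each of the 13 characters of vtvvtvtvvtvvt in place — vtv vt vtv vtv vt vtv vt vtv vtv vt vtv vtv vt — and concatenate.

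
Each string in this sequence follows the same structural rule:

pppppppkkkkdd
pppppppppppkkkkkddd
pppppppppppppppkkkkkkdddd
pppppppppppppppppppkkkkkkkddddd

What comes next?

pppppppppppppppppppppppkkkkkkkkdddddd

Term n consists of 4n+3 p's, followed by n+3 k's, followed by n+1 d's (n = 1, 2, …).
For the next term, n = 5, so the run lengths are 23, 8, 6.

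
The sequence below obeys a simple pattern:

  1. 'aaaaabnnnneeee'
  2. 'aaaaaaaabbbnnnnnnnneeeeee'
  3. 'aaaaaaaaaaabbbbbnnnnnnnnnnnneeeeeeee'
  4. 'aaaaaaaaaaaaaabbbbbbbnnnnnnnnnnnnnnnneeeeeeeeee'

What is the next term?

The n-th term is 3n+2 a's then 2n-1 b's then 4n n's then 2n+2 e's (n = 1, 2, …).
At n = 5 the blocks have lengths 17, 9, 20, 12.

aaaaaaaaaaaaaaaaabbbbbbbbbnnnnnnnnnnnnnnnnnnnneeeeeeeeeeee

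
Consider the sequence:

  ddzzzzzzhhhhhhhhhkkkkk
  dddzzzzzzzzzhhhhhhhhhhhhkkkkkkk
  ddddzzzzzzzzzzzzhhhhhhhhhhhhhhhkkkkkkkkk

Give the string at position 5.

Reading off run lengths: d runs 2, 3, 4; z runs 6, 9, 12; h runs 9, 12, 15; k runs 5, 7, 9 — each is linear in n, where the shown terms are n = 2, 3, 4.
At n = 6 the blocks have lengths 6, 18, 21, 13.

ddddddzzzzzzzzzzzzzzzzzzhhhhhhhhhhhhhhhhhhhhhkkkkkkkkkkkkk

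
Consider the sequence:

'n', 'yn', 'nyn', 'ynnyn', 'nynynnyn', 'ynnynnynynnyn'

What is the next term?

nynynnynynnynnynynnyn

This is a Fibonacci-style word recurrence s(k) = s(k−2)·s(k−1): e.g. n·yn = nyn.
Continuing: nynynnyn · ynnynnynynnyn gives term 7.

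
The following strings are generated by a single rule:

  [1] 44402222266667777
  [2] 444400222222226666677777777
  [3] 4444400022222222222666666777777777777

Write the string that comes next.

Reading off run lengths: 4 runs 3, 4, 5; 0 runs 1, 2, 3; 2 runs 5, 8, 11; 6 runs 4, 5, 6; 7 runs 4, 8, 12 — each is linear in n (n = 1, 2, …).
For the next term, n = 4, so the run lengths are 6, 4, 14, 7, 16.

44444400002222222222222266666667777777777777777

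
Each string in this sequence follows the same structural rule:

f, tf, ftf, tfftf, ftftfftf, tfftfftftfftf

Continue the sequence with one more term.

Each term (from the third on) is the two preceding terms concatenated in order: term 3 = f·tf = ftf.
So term 7 is ftftfftf·tfftfftftfftf.

ftftfftftfftfftftfftf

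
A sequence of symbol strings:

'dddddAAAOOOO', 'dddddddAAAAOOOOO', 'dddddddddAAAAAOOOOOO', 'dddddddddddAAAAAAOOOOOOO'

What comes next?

dddddddddddddAAAAAAAOOOOOOOO

The n-th term is 2n-1 d's then n A's then n+1 O's, where the shown terms are n = 3, 4, 5, 6.
At n = 7 the blocks have lengths 13, 7, 8.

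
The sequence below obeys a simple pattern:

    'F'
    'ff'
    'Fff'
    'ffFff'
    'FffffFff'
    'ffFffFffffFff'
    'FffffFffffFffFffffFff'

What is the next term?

ffFffFffffFffFffffFffffFffFffffFff

From term 3 onward, concatenate the second-to-last term with the last: F·ff = Fff, ff·Fff = ffFff, …
The next term joins ffFffFffffFff and FffffFffffFffFffffFff.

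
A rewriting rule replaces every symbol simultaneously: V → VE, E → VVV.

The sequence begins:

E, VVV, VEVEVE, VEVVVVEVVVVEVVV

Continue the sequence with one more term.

Replace each of the 15 characters of VEVVVVEVVVVEVVV in place — VE VVV VE VE VE VE VVV VE VE VE VE VVV VE VE VE — and concatenate.

VEVVVVEVEVEVEVVVVEVEVEVEVVVVEVEVE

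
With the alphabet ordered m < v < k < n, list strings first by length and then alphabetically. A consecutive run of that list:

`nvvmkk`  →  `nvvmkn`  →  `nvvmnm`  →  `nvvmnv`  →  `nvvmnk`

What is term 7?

Stepping forward 2 times from nvvmnk: nvvmnk → nvvmnn, then the target.

nvvvmm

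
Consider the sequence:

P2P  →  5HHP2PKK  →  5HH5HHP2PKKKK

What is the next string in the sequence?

5HH5HH5HHP2PKKKKKK

Each term wraps the previous one in 5HH on the left and KK on the right.
One more step from 5HH5HHP2PKKKK gives the answer.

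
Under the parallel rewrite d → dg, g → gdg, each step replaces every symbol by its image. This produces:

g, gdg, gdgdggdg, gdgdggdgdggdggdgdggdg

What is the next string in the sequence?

Replace each of the 21 characters of gdgdggdgdggdggdgdggdg in place — gdg dg gdg dg gdg gdg dg gdg dg gdg gdg dg gdg gdg dg gdg dg gdg gdg dg gdg — and concatenate.

gdgdggdgdggdggdgdggdgdggdggdgdggdggdgdggdgdggdggdgdggdg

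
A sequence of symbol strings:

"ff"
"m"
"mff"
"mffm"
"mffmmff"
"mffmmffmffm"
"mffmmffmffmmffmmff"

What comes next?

mffmmffmffmmffmmffmffmmffmffm

This is a Fibonacci-style word recurrence s(k) = s(k−1)·s(k−2): e.g. m·ff = mff.
The next term joins mffmmffmffmmffmmff and mffmmffmffm.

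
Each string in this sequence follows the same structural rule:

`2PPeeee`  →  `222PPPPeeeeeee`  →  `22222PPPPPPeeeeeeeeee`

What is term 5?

222222222PPPPPPPPPPeeeeeeeeeeeeeeee

Each string has the form 2^{2n-1} P^{2n} e^{3n+1} (n = 1, 2, …).
For term 5, n = 5, so the run lengths are 9, 10, 16.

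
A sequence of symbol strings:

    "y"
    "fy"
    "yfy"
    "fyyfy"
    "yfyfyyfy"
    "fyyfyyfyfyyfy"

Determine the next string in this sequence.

Each term (from the third on) is the two preceding terms concatenated in order: term 3 = y·fy = yfy.
Continuing: yfyfyyfy · fyyfyyfyfyyfy gives term 7.

yfyfyyfyfyyfyyfyfyyfy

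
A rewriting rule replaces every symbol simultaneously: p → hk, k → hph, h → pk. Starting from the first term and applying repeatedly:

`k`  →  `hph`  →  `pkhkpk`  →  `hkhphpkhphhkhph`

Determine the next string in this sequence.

pkhphpkhkpkhkhphpkhkpkpkhphpkhkpk

φ(hkhphpkhphhkhph) expands symbol-by-symbol to pk hph pk hk pk hk hph pk hk pk pk hph pk hk pk; joining the 15 pieces gives the next term.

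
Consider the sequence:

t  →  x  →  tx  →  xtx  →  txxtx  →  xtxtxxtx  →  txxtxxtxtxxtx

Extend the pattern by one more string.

Each term (from the third on) is the two preceding terms concatenated in order: term 3 = t·x = tx.
So term 8 is xtxtxxtx·txxtxxtxtxxtx.

xtxtxxtxtxxtxxtxtxxtx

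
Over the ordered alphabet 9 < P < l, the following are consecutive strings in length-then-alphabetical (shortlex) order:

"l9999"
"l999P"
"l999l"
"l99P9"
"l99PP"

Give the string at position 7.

Continuing the enumeration 2 steps past l99PP: l99PP → l99Pl → (answer).

l99l9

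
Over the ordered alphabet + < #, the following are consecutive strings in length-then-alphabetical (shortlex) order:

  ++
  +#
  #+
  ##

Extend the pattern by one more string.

After ## the length-2 strings are exhausted; the first length-3 string is 3 copies of +.

+++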